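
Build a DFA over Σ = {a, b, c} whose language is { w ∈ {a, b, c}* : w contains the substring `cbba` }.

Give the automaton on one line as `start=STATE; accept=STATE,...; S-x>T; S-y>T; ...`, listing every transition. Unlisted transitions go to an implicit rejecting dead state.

start=q0; accept=q4; q0-a>q0; q0-b>q0; q0-c>q1; q1-a>q0; q1-b>q2; q1-c>q1; q2-a>q0; q2-b>q3; q2-c>q1; q3-a>q4; q3-b>q0; q3-c>q1; q4-a>q4; q4-b>q4; q4-c>q4

States q0..q3 record the length of the longest prefix of `cbba` that matches the current input suffix. Reaching q4 means `cbba` has been seen, and we stay there forever. Accept from q4.
A 5-state machine:
        a   b   c  
>  q0   q0  q0  q1 
   q1   q0  q2  q1 
   q2   q0  q3  q1 
   q3   q4  q0  q1 
 * q4   q4  q4  q4 
(> = start, * = accepting)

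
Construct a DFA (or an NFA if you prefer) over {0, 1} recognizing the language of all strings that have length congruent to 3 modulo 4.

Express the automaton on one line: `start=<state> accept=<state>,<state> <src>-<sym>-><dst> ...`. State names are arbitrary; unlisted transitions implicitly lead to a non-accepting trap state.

start=q0 accept=q3 q0-0->q1 q0-1->q1 q1-0->q2 q1-1->q2 q2-0->q3 q2-1->q3 q3-0->q0 q3-1->q0

Count input length modulo 4: every symbol advances one step around the cycle q0 → q1 → q2 → q3 → q0. Accept at q3.
With 4 states:
        0   1  
>  q0   q1  q1 
   q1   q2  q2 
   q2   q3  q3 
 * q3   q0  q0 
(> = start, * = accepting)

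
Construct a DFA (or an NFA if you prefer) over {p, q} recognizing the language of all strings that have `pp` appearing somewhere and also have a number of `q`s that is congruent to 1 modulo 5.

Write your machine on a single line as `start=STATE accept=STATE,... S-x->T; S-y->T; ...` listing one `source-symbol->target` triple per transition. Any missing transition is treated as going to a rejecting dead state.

start=A; accept=G; A-p->B; A-q->C; B-p->D; B-q->C; C-p->E; C-q->F; D-p->D; D-q->G; E-p->G; E-q->F; F-p->H; F-q->I; G-p->G; G-q->J; H-p->J; H-q->I; I-p->K; I-q->L; J-p->J; J-q->M; K-p->M; K-q->L; L-p->N; L-q->A; M-p->M; M-q->O; N-p->O; N-q->A; O-p->O; O-q->D

Run two small machines in parallel and take their product. The first has 3 states tracking whether and how much of `pp` has been seen; the second has 5 states tracking the count of `q`s modulo 5. A product state is a pair (one from each), accepting exactly when both do.
With 15 states:
       p  q 
>  A   B  C 
   B   D  C 
   C   E  F 
   D   D  G 
   E   G  F 
   F   H  I 
 * G   G  J 
   H   J  I 
   I   K  L 
   J   J  M 
   K   M  L 
   L   N  A 
   M   M  O 
   N   O  A 
   O   O  D 
(> = start, * = accepting)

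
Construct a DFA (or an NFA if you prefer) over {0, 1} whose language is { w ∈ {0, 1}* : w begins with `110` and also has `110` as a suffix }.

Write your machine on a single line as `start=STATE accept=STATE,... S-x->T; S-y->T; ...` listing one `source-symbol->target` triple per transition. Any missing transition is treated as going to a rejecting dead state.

start=S0; accept=S4; S0-0->S1; S0-1->S2; S1-0->S1; S1-1->S1; S2-0->S1; S2-1->S3; S3-0->S4; S3-1->S1; S4-0->S5; S4-1->S6; S5-0->S5; S5-1->S6; S6-0->S5; S6-1->S7; S7-0->S4; S7-1->S7

Run two small machines in parallel and take their product. The first has 5 states tracking whether the input so far still matches the prefix `110`; the second has 4 states tracking how much of the suffix `110` has currently been matched. A product state is a pair (one from each), accepting exactly when both do. After merging equivalent states the machine shrinks.
With 8 states:
        0   1  
>  S0   S1  S2 
   S1   S1  S1 
   S2   S1  S3 
   S3   S4  S1 
 * S4   S5  S6 
   S5   S5  S6 
   S6   S5  S7 
   S7   S4  S7 
(> = start, * = accepting)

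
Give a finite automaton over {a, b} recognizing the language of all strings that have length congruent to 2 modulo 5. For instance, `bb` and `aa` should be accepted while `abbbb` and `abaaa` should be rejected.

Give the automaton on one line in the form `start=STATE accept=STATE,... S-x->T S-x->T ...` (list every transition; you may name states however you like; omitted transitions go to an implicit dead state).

Only the length mod 5 matters, so use a 5-cycle: from any state, every input symbol moves to the next state, wrapping q4 back to q0. Mark q2 accepting.
A 5-state machine:
        a   b  
>  q0   q1  q1 
   q1   q2  q2 
 * q2   q3  q3 
   q3   q4  q4 
   q4   q0  q0 
(> = start, * = accepting)

start=q0 accept=q2 q0-a->q1 q0-b->q1 q1-a->q2 q1-b->q2 q2-a->q3 q2-b->q3 q3-a->q4 q3-b->q4 q4-a->q0 q4-b->q0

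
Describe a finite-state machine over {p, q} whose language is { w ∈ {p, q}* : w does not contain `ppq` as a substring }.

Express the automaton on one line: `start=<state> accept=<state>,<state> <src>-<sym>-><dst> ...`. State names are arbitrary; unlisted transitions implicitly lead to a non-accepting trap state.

Track partial matches of the forbidden pattern `ppq`. State S3 is a dead state reached once `ppq` has occurred; every other state accepts. S0 means no part of `ppq` is currently matched.
        p   q  
>* S0   S1  S0 
 * S1   S2  S0 
 * S2   S2  S3 
   S3   S3  S3 
(> = start, * = accepting)

start=S0 accept=S0,S1,S2 S0-p->S1 S0-q->S0 S1-p->S2 S1-q->S0 S2-p->S2 S2-q->S3 S3-p->S3 S3-q->S3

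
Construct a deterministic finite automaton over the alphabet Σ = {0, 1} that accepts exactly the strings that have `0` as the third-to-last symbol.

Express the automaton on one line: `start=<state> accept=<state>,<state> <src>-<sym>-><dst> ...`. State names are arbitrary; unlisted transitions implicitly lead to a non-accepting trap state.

start=S0 accept=S7,S8,S9,S10 S0-0->S1 S0-1->S2 S1-0->S3 S1-1->S4 S2-0->S5 S2-1->S6 S3-0->S7 S3-1->S8 S4-0->S9 S4-1->S10 S5-0->S11 S5-1->S12 S6-0->S13 S6-1->S14 S7-0->S7 S7-1->S8 S8-0->S9 S8-1->S10 S9-0->S11 S9-1->S12 S10-0->S13 S10-1->S14 S11-0->S7 S11-1->S8 S12-0->S9 S12-1->S10 S13-0->S11 S13-1->S12 S14-0->S13 S14-1->S14

Because acceptance depends on a position counted from the end, the machine has to buffer the most recent 3 symbols. Make each state the string of the last up-to-3 symbols read; on input `x` shift the window left and append `x`. Accept when the buffered window has length 3 and begins with `0`.
A 15-state machine:
          0    1  
>  S0     S1   S2 
   S1     S3   S4 
   S2     S5   S6 
   S3     S7   S8 
   S4     S9  S10 
   S5    S11  S12 
   S6    S13  S14 
 * S7     S7   S8 
 * S8     S9  S10 
 * S9    S11  S12 
 * S10   S13  S14 
   S11    S7   S8 
   S12    S9  S10 
   S13   S11  S12 
   S14   S13  S14 
(> = start, * = accepting)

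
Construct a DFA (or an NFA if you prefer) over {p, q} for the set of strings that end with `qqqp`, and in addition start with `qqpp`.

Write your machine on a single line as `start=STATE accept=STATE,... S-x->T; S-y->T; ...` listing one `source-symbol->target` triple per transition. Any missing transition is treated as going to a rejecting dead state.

Handle the two conditions separately and then intersect. The first has 5 states tracking how much of the suffix `qqqp` has currently been matched; the second has 6 states tracking whether the input so far still matches the prefix `qqpp`. A product state is a pair (one from each), accepting exactly when both do. Equivalent product states are then merged.
        p   q  
>  s0   s1  s2 
   s1   s1  s1 
   s2   s1  s3 
   s3   s4  s1 
   s4   s5  s1 
   s5   s5  s6 
   s6   s5  s7 
   s7   s5  s8 
   s8   s9  s8 
 * s9   s5  s6 
(> = start, * = accepting)

start=s0; accept=s9; s0-p->s1; s0-q->s2; s1-p->s1; s1-q->s1; s2-p->s1; s2-q->s3; s3-p->s4; s3-q->s1; s4-p->s5; s4-q->s1; s5-p->s5; s5-q->s6; s6-p->s5; s6-q->s7; s7-p->s5; s7-q->s8; s8-p->s9; s8-q->s8; s9-p->s5; s9-q->s6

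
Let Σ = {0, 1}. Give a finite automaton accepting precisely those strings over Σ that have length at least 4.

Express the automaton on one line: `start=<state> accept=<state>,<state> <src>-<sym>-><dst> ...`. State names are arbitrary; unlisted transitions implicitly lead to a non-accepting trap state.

Count input length up to 5: every symbol moves from q0 toward q5, which means 'more than 4' and absorbs. Accept from {q4, q5}.
        0   1  
>  q0   q1  q1 
   q1   q2  q2 
   q2   q3  q3 
   q3   q4  q4 
 * q4   q5  q5 
 * q5   q5  q5 
(> = start, * = accepting)

start=q0 accept=q4,q5 q0-0->q1 q0-1->q1 q1-0->q2 q1-1->q2 q2-0->q3 q2-1->q3 q3-0->q4 q3-1->q4 q4-0->q5 q4-1->q5 q5-0->q5 q5-1->q5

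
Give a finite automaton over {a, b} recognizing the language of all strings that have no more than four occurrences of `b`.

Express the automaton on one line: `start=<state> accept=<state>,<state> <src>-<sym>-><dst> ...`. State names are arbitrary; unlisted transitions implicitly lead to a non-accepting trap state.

start=S0 accept=S0,S1,S2,S3,S4 S0-a->S0 S0-b->S1 S1-a->S1 S1-b->S2 S2-a->S2 S2-b->S3 S3-a->S3 S3-b->S4 S4-a->S4 S4-b->S5 S5-a->S5 S5-b->S5

Only the number of `b`s matters, and only up to 5. Make a chain S0 → S1 → S2 → S3 → S4 → S5 advanced by each `b` (with S5 absorbing); every other symbol self-loops. The accepting set is {S0, S1, S2, S3, S4}.
6 states suffice.
        a   b  
>* S0   S0  S1 
 * S1   S1  S2 
 * S2   S2  S3 
 * S3   S3  S4 
 * S4   S4  S5 
   S5   S5  S5 
(> = start, * = accepting)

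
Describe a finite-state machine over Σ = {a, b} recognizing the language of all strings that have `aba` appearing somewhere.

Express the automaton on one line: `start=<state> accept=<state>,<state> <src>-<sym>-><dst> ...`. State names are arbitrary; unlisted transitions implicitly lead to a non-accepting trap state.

Track how much of `aba` has been matched so far: state S0 is no progress, S3 is the absorbing accept state reached once `aba` has occurred. Intermediate states record partial matches; on a mismatch, fall back to the longest reusable overlap.
A 4-state machine:
        a   b  
>  S0   S1  S0 
   S1   S1  S2 
   S2   S3  S0 
 * S3   S3  S3 
(> = start, * = accepting)

start=S0 accept=S3 S0-a->S1 S0-b->S0 S1-a->S1 S1-b->S2 S2-a->S3 S2-b->S0 S3-a->S3 S3-b->S3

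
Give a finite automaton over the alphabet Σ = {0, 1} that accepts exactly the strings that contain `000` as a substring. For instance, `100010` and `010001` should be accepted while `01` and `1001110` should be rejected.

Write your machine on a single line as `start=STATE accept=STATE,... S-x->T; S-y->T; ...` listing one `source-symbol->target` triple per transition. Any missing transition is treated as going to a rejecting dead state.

start=s0; accept=s3; s0-0->s1; s0-1->s0; s1-0->s2; s1-1->s0; s2-0->s3; s2-1->s0; s3-0->s3; s3-1->s3

States s0..s2 record the length of the longest prefix of `000` that matches the current input suffix. Reaching s3 means `000` has been seen, and we stay there forever. Accept from s3.
A 4-state machine:
        0   1  
>  s0   s1  s0 
   s1   s2  s0 
   s2   s3  s0 
 * s3   s3  s3 
(> = start, * = accepting)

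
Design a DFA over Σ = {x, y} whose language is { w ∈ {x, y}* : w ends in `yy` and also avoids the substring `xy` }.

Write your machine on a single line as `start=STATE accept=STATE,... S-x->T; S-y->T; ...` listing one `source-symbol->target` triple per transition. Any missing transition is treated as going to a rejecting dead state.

Run two small machines in parallel and take their product. One (3 states) tracks how much of the suffix `yy` has currently been matched; the other (3 states) tracks partial matches of the forbidden pattern `xy`. Each combined state is a pair, one component from each; accept when both components accept. Minimizing collapses redundant product states.
A 4-state machine:
        x   y  
>  S0   S1  S2 
   S1   S1  S1 
   S2   S1  S3 
 * S3   S1  S3 
(> = start, * = accepting)

start=S0; accept=S3; S0-x->S1; S0-y->S2; S1-x->S1; S1-y->S1; S2-x->S1; S2-y->S3; S3-x->S1; S3-y->S3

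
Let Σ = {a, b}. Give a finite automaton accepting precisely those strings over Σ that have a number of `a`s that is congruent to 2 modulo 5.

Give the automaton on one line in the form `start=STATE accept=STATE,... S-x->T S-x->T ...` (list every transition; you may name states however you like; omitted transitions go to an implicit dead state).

The only thing that matters is how many `a`s have appeared, reduced mod 5. Use one state per residue: S0 for 0, …, S4 for 4. Reading `a` moves to the next residue; anything else stays put. S2 is accepting.
With 5 states:
        a   b  
>  S0   S1  S0 
   S1   S2  S1 
 * S2   S3  S2 
   S3   S4  S3 
   S4   S0  S4 
(> = start, * = accepting)

start=S0 accept=S2 S0-a->S1 S0-b->S0 S1-a->S2 S1-b->S1 S2-a->S3 S2-b->S2 S3-a->S4 S3-b->S3 S4-a->S0 S4-b->S4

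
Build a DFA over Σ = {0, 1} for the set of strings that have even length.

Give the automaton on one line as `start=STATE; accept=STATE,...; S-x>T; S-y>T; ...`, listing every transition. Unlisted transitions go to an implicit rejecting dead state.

Count input length modulo 2: every symbol advances one step around the cycle q0 → q1 → q0. Accept at q0.
With 2 states:
        0   1  
>* q0   q1  q1 
   q1   q0  q0 
(> = start, * = accepting)

start=q0; accept=q0; q0-0>q1; q0-1>q1; q1-0>q0; q1-1>q0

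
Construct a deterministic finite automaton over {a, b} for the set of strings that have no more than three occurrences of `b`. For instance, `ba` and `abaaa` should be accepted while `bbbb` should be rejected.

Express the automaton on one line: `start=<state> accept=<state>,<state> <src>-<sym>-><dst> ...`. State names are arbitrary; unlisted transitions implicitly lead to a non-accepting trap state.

Count `b`s, saturating at 4: states s0 through s3 mean 0 through 3 `b`s seen; s4 means more than 3. Each `b` increments (capped at s4); other symbols loop. Accept from {s0, s1, s2, s3}.
        a   b  
>* s0   s0  s1 
 * s1   s1  s2 
 * s2   s2  s3 
 * s3   s3  s4 
   s4   s4  s4 
(> = start, * = accepting)

start=s0 accept=s0,s1,s2,s3 s0-a->s0 s0-b->s1 s1-a->s1 s1-b->s2 s2-a->s2 s2-b->s3 s3-a->s3 s3-b->s4 s4-a->s4 s4-b->s4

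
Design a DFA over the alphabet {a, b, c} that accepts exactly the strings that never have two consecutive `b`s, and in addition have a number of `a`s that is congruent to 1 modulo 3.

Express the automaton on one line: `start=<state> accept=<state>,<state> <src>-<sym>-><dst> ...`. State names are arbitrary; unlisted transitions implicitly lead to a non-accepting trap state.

Run two small machines in parallel and take their product. The first has 3 states tracking partial matches of the forbidden pattern `bb`; the second has 3 states tracking the count of `a`s modulo 3. A product state is a pair (one from each), accepting exactly when both do. Equivalent product states are then merged.
With 7 states:
        a   b   c  
>  q0   q1  q2  q0 
 * q1   q3  q4  q1 
   q2   q1  q5  q0 
   q3   q0  q6  q3 
 * q4   q3  q5  q1 
   q5   q5  q5  q5 
   q6   q0  q5  q3 
(> = start, * = accepting)

start=q0 accept=q1,q4 q0-a->q1 q0-b->q2 q0-c->q0 q1-a->q3 q1-b->q4 q1-c->q1 q2-a->q1 q2-b->q5 q2-c->q0 q3-a->q0 q3-b->q6 q3-c->q3 q4-a->q3 q4-b->q5 q4-c->q1 q5-a->q5 q5-b->q5 q5-c->q5 q6-a->q0 q6-b->q5 q6-c->q3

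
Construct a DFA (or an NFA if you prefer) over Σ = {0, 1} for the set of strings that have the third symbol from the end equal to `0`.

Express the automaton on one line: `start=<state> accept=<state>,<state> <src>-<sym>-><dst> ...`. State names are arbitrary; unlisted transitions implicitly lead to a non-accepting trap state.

start=q0 accept=q7,q8,q9,q10 q0-0->q1 q0-1->q2 q1-0->q3 q1-1->q4 q2-0->q5 q2-1->q6 q3-0->q7 q3-1->q8 q4-0->q9 q4-1->q10 q5-0->q11 q5-1->q12 q6-0->q13 q6-1->q14 q7-0->q7 q7-1->q8 q8-0->q9 q8-1->q10 q9-0->q11 q9-1->q12 q10-0->q13 q10-1->q14 q11-0->q7 q11-1->q8 q12-0->q9 q12-1->q10 q13-0->q11 q13-1->q12 q14-0->q13 q14-1->q14

A DFA must remember the last 3 symbols (since which symbol is third-to-last isn't known until the input ends). Use one state per possible window of the last ≤3 symbols; accept from those whose window starts with `0`.
15 states suffice.
          0    1  
>  q0     q1   q2 
   q1     q3   q4 
   q2     q5   q6 
   q3     q7   q8 
   q4     q9  q10 
   q5    q11  q12 
   q6    q13  q14 
 * q7     q7   q8 
 * q8     q9  q10 
 * q9    q11  q12 
 * q10   q13  q14 
   q11    q7   q8 
   q12    q9  q10 
   q13   q11  q12 
   q14   q13  q14 
(> = start, * = accepting)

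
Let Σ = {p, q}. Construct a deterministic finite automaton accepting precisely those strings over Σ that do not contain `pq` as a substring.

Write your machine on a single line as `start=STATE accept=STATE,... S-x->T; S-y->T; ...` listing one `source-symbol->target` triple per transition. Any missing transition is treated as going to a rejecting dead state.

start=s0; accept=s0,s1; s0-p->s1; s0-q->s0; s1-p->s1; s1-q->s2; s2-p->s2; s2-q->s2

Track partial matches of the forbidden pattern `pq`. State s2 is a dead state reached once `pq` has occurred; every other state accepts. s0 means no part of `pq` is currently matched.
A 3-state machine:
        p   q  
>* s0   s1  s0 
 * s1   s1  s2 
   s2   s2  s2 
(> = start, * = accepting)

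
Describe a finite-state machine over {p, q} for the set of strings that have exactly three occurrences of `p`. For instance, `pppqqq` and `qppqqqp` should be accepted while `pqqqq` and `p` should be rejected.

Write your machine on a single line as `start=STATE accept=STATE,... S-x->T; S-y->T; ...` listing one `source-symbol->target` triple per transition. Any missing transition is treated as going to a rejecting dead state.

Only the number of `p`s matters, and only up to 4. Make a chain A → B → C → D → E advanced by each `p` (with E absorbing); every other symbol self-loops. The accepting set is {D}.
With 5 states:
       p  q 
>  A   B  A 
   B   C  B 
   C   D  C 
 * D   E  D 
   E   E  E 
(> = start, * = accepting)

start=A; accept=D; A-p->B; A-q->A; B-p->C; B-q->B; C-p->D; C-q->C; D-p->E; D-q->D; E-p->E; E-q->E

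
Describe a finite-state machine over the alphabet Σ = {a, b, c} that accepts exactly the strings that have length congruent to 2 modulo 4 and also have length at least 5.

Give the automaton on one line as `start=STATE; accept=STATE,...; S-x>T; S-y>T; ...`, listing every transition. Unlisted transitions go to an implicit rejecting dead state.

start=S0; accept=S6; S0-a>S1; S0-b>S1; S0-c>S1; S1-a>S2; S1-b>S2; S1-c>S2; S2-a>S3; S2-b>S3; S2-c>S3; S3-a>S4; S3-b>S4; S3-c>S4; S4-a>S5; S4-b>S5; S4-c>S5; S5-a>S6; S5-b>S6; S5-c>S6; S6-a>S3; S6-b>S3; S6-c>S3

Run two small machines in parallel and take their product. One (4 states) tracks the input length modulo 4; the other (7 states) tracks the input length, saturating at 6. Each combined state is a pair, one component from each; accept when both components accept. Minimizing collapses redundant product states.
With 7 states:
        a   b   c  
>  S0   S1  S1  S1 
   S1   S2  S2  S2 
   S2   S3  S3  S3 
   S3   S4  S4  S4 
   S4   S5  S5  S5 
   S5   S6  S6  S6 
 * S6   S3  S3  S3 
(> = start, * = accepting)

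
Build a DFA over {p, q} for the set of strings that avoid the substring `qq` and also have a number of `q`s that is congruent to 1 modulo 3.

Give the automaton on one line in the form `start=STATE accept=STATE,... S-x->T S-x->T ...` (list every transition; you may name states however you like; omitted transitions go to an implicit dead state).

Run two small machines in parallel and take their product. One (3 states) tracks partial matches of the forbidden pattern `qq`; the other (3 states) tracks the count of `q`s modulo 3. Each combined state is a pair, one component from each; accept when both components accept. After merging equivalent states the machine shrinks.
A 7-state machine:
        p   q  
>  s0   s0  s1 
 * s1   s2  s3 
 * s2   s2  s4 
   s3   s3  s3 
   s4   s5  s3 
   s5   s5  s6 
   s6   s0  s3 
(> = start, * = accepting)

start=s0 accept=s1,s2 s0-p->s0 s0-q->s1 s1-p->s2 s1-q->s3 s2-p->s2 s2-q->s4 s3-p->s3 s3-q->s3 s4-p->s5 s4-q->s3 s5-p->s5 s5-q->s6 s6-p->s0 s6-q->s3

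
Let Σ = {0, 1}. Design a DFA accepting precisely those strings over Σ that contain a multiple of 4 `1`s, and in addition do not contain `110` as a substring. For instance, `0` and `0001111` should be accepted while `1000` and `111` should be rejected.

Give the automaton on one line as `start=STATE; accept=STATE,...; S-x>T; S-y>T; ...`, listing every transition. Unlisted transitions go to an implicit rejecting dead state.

Build one automaton per condition and run them in lockstep. One (4 states) tracks the count of `1`s modulo 4; the other (4 states) tracks partial matches of the forbidden pattern `110`. Each combined state is a pair, one component from each; accept when both components accept. After merging equivalent states the machine shrinks.
With 13 states:
          0    1  
>* q0     q0   q1 
   q1     q2   q3 
   q2     q2   q4 
   q3     q5   q6 
   q4     q7   q6 
   q5     q5   q5 
   q6     q5   q8 
   q7     q7   q9 
 * q8     q5  q10 
   q9    q11   q8 
   q10    q5   q3 
   q11   q11  q12 
 * q12    q0  q10 
(> = start, * = accepting)

start=q0; accept=q0,q8,q12; q0-0>q0; q0-1>q1; q1-0>q2; q1-1>q3; q2-0>q2; q2-1>q4; q3-0>q5; q3-1>q6; q4-0>q7; q4-1>q6; q5-0>q5; q5-1>q5; q6-0>q5; q6-1>q8; q7-0>q7; q7-1>q9; q8-0>q5; q8-1>q10; q9-0>q11; q9-1>q8; q10-0>q5; q10-1>q3; q11-0>q11; q11-1>q12; q12-0>q0; q12-1>q10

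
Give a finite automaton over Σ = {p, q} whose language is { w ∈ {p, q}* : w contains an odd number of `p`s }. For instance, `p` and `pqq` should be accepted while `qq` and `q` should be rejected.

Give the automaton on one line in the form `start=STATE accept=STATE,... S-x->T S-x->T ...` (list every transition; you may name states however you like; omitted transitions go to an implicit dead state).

The only thing that matters is how many `p`s have appeared, reduced mod 2. Use one state per residue: A for 0, …, B for 1. Reading `p` moves to the next residue; anything else stays put. B is accepting.
A 2-state machine:
       p  q 
>  A   B  A 
 * B   A  B 
(> = start, * = accepting)

start=A accept=B A-p->B A-q->A B-p->A B-q->B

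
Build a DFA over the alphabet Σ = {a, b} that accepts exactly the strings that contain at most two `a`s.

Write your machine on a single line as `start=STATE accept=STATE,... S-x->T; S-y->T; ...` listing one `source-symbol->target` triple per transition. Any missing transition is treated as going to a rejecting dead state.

start=S0; accept=S0,S1,S2; S0-a->S1; S0-b->S0; S1-a->S2; S1-b->S1; S2-a->S3; S2-b->S2; S3-a->S3; S3-b->S3

Only the number of `a`s matters, and only up to 3. Make a chain S0 → S1 → S2 → S3 advanced by each `a` (with S3 absorbing); every other symbol self-loops. The accepting set is {S0, S1, S2}.
With 4 states:
        a   b  
>* S0   S1  S0 
 * S1   S2  S1 
 * S2   S3  S2 
   S3   S3  S3 
(> = start, * = accepting)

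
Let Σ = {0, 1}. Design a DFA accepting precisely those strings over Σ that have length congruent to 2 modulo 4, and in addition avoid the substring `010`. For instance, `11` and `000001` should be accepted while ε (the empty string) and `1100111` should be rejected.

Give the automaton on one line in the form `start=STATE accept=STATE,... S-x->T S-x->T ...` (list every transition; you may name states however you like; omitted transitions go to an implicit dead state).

start=S0 accept=S3,S4,S5 S0-0->S1 S0-1->S2 S1-0->S3 S1-1->S4 S2-0->S3 S2-1->S5 S3-0->S6 S3-1->S7 S4-0->S8 S4-1->S9 S5-0->S6 S5-1->S9 S6-0->S10 S6-1->S11 S7-0->S8 S7-1->S0 S8-0->S8 S8-1->S8 S9-0->S10 S9-1->S0 S10-0->S1 S10-1->S12 S11-0->S8 S11-1->S2 S12-0->S8 S12-1->S5

Handle the two conditions separately and then intersect. One (4 states) tracks the input length modulo 4; the other (4 states) tracks partial matches of the forbidden pattern `010`. Each combined state is a pair, one component from each; accept when both components accept. After merging equivalent states the machine shrinks.
With 13 states:
          0    1  
>  S0     S1   S2 
   S1     S3   S4 
   S2     S3   S5 
 * S3     S6   S7 
 * S4     S8   S9 
 * S5     S6   S9 
   S6    S10  S11 
   S7     S8   S0 
   S8     S8   S8 
   S9    S10   S0 
   S10    S1  S12 
   S11    S8   S2 
   S12    S8   S5 
(> = start, * = accepting)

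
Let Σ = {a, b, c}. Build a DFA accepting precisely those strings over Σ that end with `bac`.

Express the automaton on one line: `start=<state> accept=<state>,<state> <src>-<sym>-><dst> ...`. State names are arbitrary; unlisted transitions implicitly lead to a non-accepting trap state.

start=s0 accept=s3 s0-a->s0 s0-b->s1 s0-c->s0 s1-a->s2 s1-b->s1 s1-c->s0 s2-a->s0 s2-b->s1 s2-c->s3 s3-a->s0 s3-b->s1 s3-c->s0

Let each state record the length of the longest suffix of the input read so far that is also a prefix of `bac`. s1 means the last symbol is `b`; s2 means the last 2 symbols are `ba`; s3 means the last 3 symbols are `bac`. Accept only at s3, where the string currently ends in `bac`.
4 states suffice.
        a   b   c  
>  s0   s0  s1  s0 
   s1   s2  s1  s0 
   s2   s0  s1  s3 
 * s3   s0  s1  s0 
(> = start, * = accepting)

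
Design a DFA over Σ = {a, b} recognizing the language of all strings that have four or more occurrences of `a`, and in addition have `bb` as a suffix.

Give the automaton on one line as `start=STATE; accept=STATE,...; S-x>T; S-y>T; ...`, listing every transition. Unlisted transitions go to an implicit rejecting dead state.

start=q0; accept=q16,q17; q0-a>q1; q0-b>q2; q1-a>q3; q1-b>q4; q2-a>q1; q2-b>q5; q3-a>q6; q3-b>q7; q4-a>q3; q4-b>q8; q5-a>q1; q5-b>q5; q6-a>q9; q6-b>q10; q7-a>q6; q7-b>q11; q8-a>q3; q8-b>q8; q9-a>q12; q9-b>q13; q10-a>q9; q10-b>q14; q11-a>q6; q11-b>q11; q12-a>q12; q12-b>q15; q13-a>q12; q13-b>q16; q14-a>q9; q14-b>q14; q15-a>q12; q15-b>q17; q16-a>q12; q16-b>q16; q17-a>q12; q17-b>q17

Build one automaton per condition and run them in lockstep. The first has 6 states tracking the count of `a`s, saturating at 5; the second has 3 states tracking how much of the suffix `bb` has currently been matched. A product state is a pair (one from each), accepting exactly when both do.
          a    b  
>  q0     q1   q2 
   q1     q3   q4 
   q2     q1   q5 
   q3     q6   q7 
   q4     q3   q8 
   q5     q1   q5 
   q6     q9  q10 
   q7     q6  q11 
   q8     q3   q8 
   q9    q12  q13 
   q10    q9  q14 
   q11    q6  q11 
   q12   q12  q15 
   q13   q12  q16 
   q14    q9  q14 
   q15   q12  q17 
 * q16   q12  q16 
 * q17   q12  q17 
(> = start, * = accepting)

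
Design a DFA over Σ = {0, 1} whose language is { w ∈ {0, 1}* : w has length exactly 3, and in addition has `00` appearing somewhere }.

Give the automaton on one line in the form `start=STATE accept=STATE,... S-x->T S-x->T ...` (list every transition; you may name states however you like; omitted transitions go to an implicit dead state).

Run two small machines in parallel and take their product. The first has 5 states tracking the input length, saturating at 4; the second has 3 states tracking whether and how much of `00` has been seen. A product state is a pair (one from each), accepting exactly when both do.
With 12 states:
          0    1  
>  s0     s1   s2 
   s1     s3   s4 
   s2     s5   s4 
   s3     s6   s6 
   s4     s7   s8 
   s5     s6   s8 
 * s6     s9   s9 
   s7     s9  s10 
   s8    s11  s10 
   s9     s9   s9 
   s10   s11  s10 
   s11    s9  s10 
(> = start, * = accepting)

start=s0 accept=s6 s0-0->s1 s0-1->s2 s1-0->s3 s1-1->s4 s2-0->s5 s2-1->s4 s3-0->s6 s3-1->s6 s4-0->s7 s4-1->s8 s5-0->s6 s5-1->s8 s6-0->s9 s6-1->s9 s7-0->s9 s7-1->s10 s8-0->s11 s8-1->s10 s9-0->s9 s9-1->s9 s10-0->s11 s10-1->s10 s11-0->s9 s11-1->s10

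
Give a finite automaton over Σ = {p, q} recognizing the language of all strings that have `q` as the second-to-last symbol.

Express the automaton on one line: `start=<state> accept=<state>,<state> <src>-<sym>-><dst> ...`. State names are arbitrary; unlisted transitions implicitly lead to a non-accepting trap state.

A DFA must remember the last 2 symbols (since which symbol is second-to-last isn't known until the input ends). Use one state per possible window of the last ≤2 symbols; accept from those whose window starts with `q`.
A 7-state machine:
        p   q  
>  S0   S1  S2 
   S1   S3  S4 
   S2   S5  S6 
   S3   S3  S4 
   S4   S5  S6 
 * S5   S3  S4 
 * S6   S5  S6 
(> = start, * = accepting)

start=S0 accept=S5,S6 S0-p->S1 S0-q->S2 S1-p->S3 S1-q->S4 S2-p->S5 S2-q->S6 S3-p->S3 S3-q->S4 S4-p->S5 S4-q->S6 S5-p->S3 S5-q->S4 S6-p->S5 S6-q->S6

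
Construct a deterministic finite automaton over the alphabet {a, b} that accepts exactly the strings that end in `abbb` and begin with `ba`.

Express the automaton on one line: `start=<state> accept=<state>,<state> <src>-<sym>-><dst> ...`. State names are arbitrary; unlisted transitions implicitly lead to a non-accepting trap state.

start=q0 accept=q6 q0-a->q1 q0-b->q2 q1-a->q1 q1-b->q1 q2-a->q3 q2-b->q1 q3-a->q3 q3-b->q4 q4-a->q3 q4-b->q5 q5-a->q3 q5-b->q6 q6-a->q3 q6-b->q7 q7-a->q3 q7-b->q7

Run two small machines in parallel and take their product. The first has 5 states tracking how much of the suffix `abbb` has currently been matched; the second has 4 states tracking whether the input so far still matches the prefix `ba`. A product state is a pair (one from each), accepting exactly when both do. Minimizing collapses redundant product states.
        a   b  
>  q0   q1  q2 
   q1   q1  q1 
   q2   q3  q1 
   q3   q3  q4 
   q4   q3  q5 
   q5   q3  q6 
 * q6   q3  q7 
   q7   q3  q7 
(> = start, * = accepting)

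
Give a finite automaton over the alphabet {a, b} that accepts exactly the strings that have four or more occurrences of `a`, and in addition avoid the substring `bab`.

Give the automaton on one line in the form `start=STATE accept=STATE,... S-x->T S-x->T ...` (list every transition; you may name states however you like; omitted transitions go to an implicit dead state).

start=s0 accept=s10,s13,s14 s0-a->s1 s0-b->s2 s1-a->s3 s1-b->s4 s2-a->s5 s2-b->s2 s3-a->s6 s3-b->s7 s4-a->s8 s4-b->s4 s5-a->s3 s5-b->s9 s6-a->s10 s6-b->s11 s7-a->s12 s7-b->s7 s8-a->s6 s8-b->s9 s9-a->s9 s9-b->s9 s10-a->s10 s10-b->s13 s11-a->s14 s11-b->s11 s12-a->s10 s12-b->s9 s13-a->s14 s13-b->s13 s14-a->s10 s14-b->s9

Build one automaton per condition and run them in lockstep. One (6 states) tracks the count of `a`s, saturating at 5; the other (4 states) tracks partial matches of the forbidden pattern `bab`. Each combined state is a pair, one component from each; accept when both components accept. Equivalent product states are then merged.
15 states suffice.
          a    b  
>  s0     s1   s2 
   s1     s3   s4 
   s2     s5   s2 
   s3     s6   s7 
   s4     s8   s4 
   s5     s3   s9 
   s6    s10  s11 
   s7    s12   s7 
   s8     s6   s9 
   s9     s9   s9 
 * s10   s10  s13 
   s11   s14  s11 
   s12   s10   s9 
 * s13   s14  s13 
 * s14   s10   s9 
(> = start, * = accepting)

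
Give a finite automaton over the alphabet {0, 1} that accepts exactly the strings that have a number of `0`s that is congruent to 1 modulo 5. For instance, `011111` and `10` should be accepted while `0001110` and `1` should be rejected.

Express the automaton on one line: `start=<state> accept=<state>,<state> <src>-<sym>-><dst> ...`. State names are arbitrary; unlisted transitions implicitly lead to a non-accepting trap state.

The only thing that matters is how many `0`s have appeared, reduced mod 5. Use one state per residue: S0 for 0, …, S4 for 4. Reading `0` moves to the next residue; anything else stays put. S1 is accepting.
A 5-state machine:
        0   1  
>  S0   S1  S0 
 * S1   S2  S1 
   S2   S3  S2 
   S3   S4  S3 
   S4   S0  S4 
(> = start, * = accepting)

start=S0 accept=S1 S0-0->S1 S0-1->S0 S1-0->S2 S1-1->S1 S2-0->S3 S2-1->S2 S3-0->S4 S3-1->S3 S4-0->S0 S4-1->S4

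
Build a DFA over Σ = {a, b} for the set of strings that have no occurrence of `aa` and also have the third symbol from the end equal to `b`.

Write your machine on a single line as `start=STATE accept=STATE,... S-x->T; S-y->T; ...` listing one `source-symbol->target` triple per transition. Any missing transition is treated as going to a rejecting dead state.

start=s0; accept=s12,s13,s14; s0-a->s1; s0-b->s2; s1-a->s3; s1-b->s4; s2-a->s5; s2-b->s6; s3-a->s7; s3-b->s8; s4-a->s9; s4-b->s10; s5-a->s11; s5-b->s12; s6-a->s13; s6-b->s14; s7-a->s7; s7-b->s8; s8-a->s15; s8-b->s16; s9-a->s11; s9-b->s12; s10-a->s13; s10-b->s14; s11-a->s7; s11-b->s8; s12-a->s9; s12-b->s10; s13-a->s11; s13-b->s12; s14-a->s13; s14-b->s14; s15-a->s11; s15-b->s17; s16-a->s18; s16-b->s19; s17-a->s15; s17-b->s16; s18-a->s11; s18-b->s17; s19-a->s18; s19-b->s19

Build one automaton per condition and run them in lockstep. One (3 states) tracks partial matches of the forbidden pattern `aa`; the other (15 states) tracks the last 3 symbols read. Each combined state is a pair, one component from each; accept when both components accept.
A 20-state machine:
          a    b  
>  s0     s1   s2 
   s1     s3   s4 
   s2     s5   s6 
   s3     s7   s8 
   s4     s9  s10 
   s5    s11  s12 
   s6    s13  s14 
   s7     s7   s8 
   s8    s15  s16 
   s9    s11  s12 
   s10   s13  s14 
   s11    s7   s8 
 * s12    s9  s10 
 * s13   s11  s12 
 * s14   s13  s14 
   s15   s11  s17 
   s16   s18  s19 
   s17   s15  s16 
   s18   s11  s17 
   s19   s18  s19 
(> = start, * = accepting)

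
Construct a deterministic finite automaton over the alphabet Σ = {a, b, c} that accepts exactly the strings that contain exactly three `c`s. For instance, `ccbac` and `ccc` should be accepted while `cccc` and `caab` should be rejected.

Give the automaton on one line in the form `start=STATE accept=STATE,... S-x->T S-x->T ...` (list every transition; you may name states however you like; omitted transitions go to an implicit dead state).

Only the number of `c`s matters, and only up to 4. Make a chain q0 → q1 → q2 → q3 → q4 advanced by each `c` (with q4 absorbing); every other symbol self-loops. The accepting set is {q3}.
        a   b   c  
>  q0   q0  q0  q1 
   q1   q1  q1  q2 
   q2   q2  q2  q3 
 * q3   q3  q3  q4 
   q4   q4  q4  q4 
(> = start, * = accepting)

start=q0 accept=q3 q0-a->q0 q0-b->q0 q0-c->q1 q1-a->q1 q1-b->q1 q1-c->q2 q2-a->q2 q2-b->q2 q2-c->q3 q3-a->q3 q3-b->q3 q3-c->q4 q4-a->q4 q4-b->q4 q4-c->q4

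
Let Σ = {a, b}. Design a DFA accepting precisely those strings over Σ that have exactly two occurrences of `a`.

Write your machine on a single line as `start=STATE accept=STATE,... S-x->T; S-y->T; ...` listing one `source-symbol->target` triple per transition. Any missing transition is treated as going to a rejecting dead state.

Only the number of `a`s matters, and only up to 3. Make a chain S0 → S1 → S2 → S3 advanced by each `a` (with S3 absorbing); every other symbol self-loops. The accepting set is {S2}.
With 4 states:
        a   b  
>  S0   S1  S0 
   S1   S2  S1 
 * S2   S3  S2 
   S3   S3  S3 
(> = start, * = accepting)

start=S0; accept=S2; S0-a->S1; S0-b->S0; S1-a->S2; S1-b->S1; S2-a->S3; S2-b->S2; S3-a->S3; S3-b->S3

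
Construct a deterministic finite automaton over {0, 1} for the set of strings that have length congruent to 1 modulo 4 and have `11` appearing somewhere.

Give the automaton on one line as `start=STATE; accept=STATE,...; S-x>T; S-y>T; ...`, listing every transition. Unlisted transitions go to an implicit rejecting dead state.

start=A; accept=L; A-0>B; A-1>C; B-0>D; B-1>E; C-0>D; C-1>F; D-0>G; D-1>H; E-0>G; E-1>I; F-0>I; F-1>I; G-0>A; G-1>J; H-0>A; H-1>K; I-0>K; I-1>K; J-0>B; J-1>L; K-0>L; K-1>L; L-0>F; L-1>F

Build one automaton per condition and run them in lockstep. One (4 states) tracks the input length modulo 4; the other (3 states) tracks whether and how much of `11` has been seen. Each combined state is a pair, one component from each; accept when both components accept.
       0  1 
>  A   B  C 
   B   D  E 
   C   D  F 
   D   G  H 
   E   G  I 
   F   I  I 
   G   A  J 
   H   A  K 
   I   K  K 
   J   B  L 
   K   L  L 
 * L   F  F 
(> = start, * = accepting)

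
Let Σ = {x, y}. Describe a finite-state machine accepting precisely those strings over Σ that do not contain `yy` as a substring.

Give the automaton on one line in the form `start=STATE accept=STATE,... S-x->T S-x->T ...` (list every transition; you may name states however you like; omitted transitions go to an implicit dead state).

start=q0 accept=q0,q1 q0-x->q0 q0-y->q1 q1-x->q0 q1-y->q2 q2-x->q2 q2-y->q2

This is the complement of 'contains `yy`'. Use the same substring-matching states — q0 through q2 holding how much of `yy` has just been matched — but flip the accepting set: everything except the trap q2 accepts.
3 states suffice.
        x   y  
>* q0   q0  q1 
 * q1   q0  q2 
   q2   q2  q2 
(> = start, * = accepting)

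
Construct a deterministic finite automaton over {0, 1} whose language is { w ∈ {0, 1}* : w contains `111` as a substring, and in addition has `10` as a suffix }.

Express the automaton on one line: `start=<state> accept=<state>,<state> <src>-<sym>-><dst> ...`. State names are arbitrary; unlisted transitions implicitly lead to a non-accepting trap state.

start=A accept=E A-0->A A-1->B B-0->A B-1->C C-0->A C-1->D D-0->E D-1->D E-0->F E-1->D F-0->F F-1->D

Handle the two conditions separately and then intersect. The first has 4 states tracking whether and how much of `111` has been seen; the second has 3 states tracking how much of the suffix `10` has currently been matched. A product state is a pair (one from each), accepting exactly when both do. After merging equivalent states the machine shrinks.
A 6-state machine:
       0  1 
>  A   A  B 
   B   A  C 
   C   A  D 
   D   E  D 
 * E   F  D 
   F   F  D 
(> = start, * = accepting)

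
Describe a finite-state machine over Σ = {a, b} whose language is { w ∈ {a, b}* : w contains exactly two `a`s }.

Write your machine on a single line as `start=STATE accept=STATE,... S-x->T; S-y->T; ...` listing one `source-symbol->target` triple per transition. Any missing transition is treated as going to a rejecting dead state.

Count `a`s, saturating at 3: states S0 through S2 mean 0 through 2 `a`s seen; S3 means more than 2. Each `a` increments (capped at S3); other symbols loop. Accept from {S2}.
With 4 states:
        a   b  
>  S0   S1  S0 
   S1   S2  S1 
 * S2   S3  S2 
   S3   S3  S3 
(> = start, * = accepting)

start=S0; accept=S2; S0-a->S1; S0-b->S0; S1-a->S2; S1-b->S1; S2-a->S3; S2-b->S2; S3-a->S3; S3-b->S3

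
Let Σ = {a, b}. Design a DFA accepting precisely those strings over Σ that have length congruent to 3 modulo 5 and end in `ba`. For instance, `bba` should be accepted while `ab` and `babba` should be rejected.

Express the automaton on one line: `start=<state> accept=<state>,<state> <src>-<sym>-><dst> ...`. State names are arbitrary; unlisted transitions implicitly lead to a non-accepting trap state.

start=S0 accept=S8 S0-a->S1 S0-b->S2 S1-a->S3 S1-b->S4 S2-a->S5 S2-b->S4 S3-a->S6 S3-b->S7 S4-a->S8 S4-b->S7 S5-a->S6 S5-b->S7 S6-a->S9 S6-b->S10 S7-a->S11 S7-b->S10 S8-a->S9 S8-b->S10 S9-a->S0 S9-b->S12 S10-a->S13 S10-b->S12 S11-a->S0 S11-b->S12 S12-a->S14 S12-b->S2 S13-a->S1 S13-b->S2 S14-a->S3 S14-b->S4

Handle the two conditions separately and then intersect. One (5 states) tracks the input length modulo 5; the other (3 states) tracks how much of the suffix `ba` has currently been matched. Each combined state is a pair, one component from each; accept when both components accept.
A 15-state machine:
          a    b  
>  S0     S1   S2 
   S1     S3   S4 
   S2     S5   S4 
   S3     S6   S7 
   S4     S8   S7 
   S5     S6   S7 
   S6     S9  S10 
   S7    S11  S10 
 * S8     S9  S10 
   S9     S0  S12 
   S10   S13  S12 
   S11    S0  S12 
   S12   S14   S2 
   S13    S1   S2 
   S14    S3   S4 
(> = start, * = accepting)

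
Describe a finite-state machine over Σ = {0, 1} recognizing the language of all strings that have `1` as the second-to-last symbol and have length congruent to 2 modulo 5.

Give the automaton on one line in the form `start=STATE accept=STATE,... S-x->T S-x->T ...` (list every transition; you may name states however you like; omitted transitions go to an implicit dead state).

start=A accept=E A-0->B A-1->C B-0->D B-1->D C-0->E C-1->E D-0->F D-1->F E-0->F E-1->F F-0->G F-1->G G-0->A G-1->A

Build one automaton per condition and run them in lockstep. The first has 7 states tracking the last 2 symbols read; the second has 5 states tracking the input length modulo 5. A product state is a pair (one from each), accepting exactly when both do. Minimizing collapses redundant product states.
With 7 states:
       0  1 
>  A   B  C 
   B   D  D 
   C   E  E 
   D   F  F 
 * E   F  F 
   F   G  G 
   G   A  A 
(> = start, * = accepting)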